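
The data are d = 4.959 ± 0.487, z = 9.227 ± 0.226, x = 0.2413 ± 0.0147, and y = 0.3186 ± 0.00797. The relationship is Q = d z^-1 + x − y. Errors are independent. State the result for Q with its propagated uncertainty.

Let p = d·z^-1 = 0.5374. δp/p = √((1·δd/d)² + (-1·δz/z)²) = √(0.00964 + 0.000600) = 0.101, so δp = 0.0544.
Q = p + x − y: δQ = √(δp² + δx² + δy²) = √(0.00296 + 0.000216 + 6.35e-05) = 0.0569
Q = 0.4601.

0.4601 ± 0.0569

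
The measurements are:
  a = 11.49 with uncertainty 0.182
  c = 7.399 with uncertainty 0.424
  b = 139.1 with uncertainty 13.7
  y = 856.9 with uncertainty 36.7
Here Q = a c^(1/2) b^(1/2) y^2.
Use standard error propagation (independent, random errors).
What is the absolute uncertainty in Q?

Since Q is a product/quotient, work with relative uncertainties:
  (1·δa/a)² = (1×0.0158)² = 0.000251;  (½·δc/c)² = (0.5×0.0573)² = 0.000821;  (½·δb/b)² = (0.5×0.0985)² = 0.00243;  (2·δy/y)² = (2×0.0428)² = 0.00734
δQ/Q = √(0.0108) = 0.104
Q = 2.707e+08, so δQ = 0.104 × 2.707e+08 = 2.82e+07.

2.82e+07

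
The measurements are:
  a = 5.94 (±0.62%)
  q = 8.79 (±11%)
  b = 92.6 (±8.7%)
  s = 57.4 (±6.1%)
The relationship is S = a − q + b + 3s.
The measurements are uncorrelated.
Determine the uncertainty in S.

For a sum/difference, combine absolute errors in quadrature:
  (δa)² = 0.00136;  (δq)² = 0.935;  (δb)² = 64.9;  (3·δs)² = 110
δS = √(176) = 13.3

13.3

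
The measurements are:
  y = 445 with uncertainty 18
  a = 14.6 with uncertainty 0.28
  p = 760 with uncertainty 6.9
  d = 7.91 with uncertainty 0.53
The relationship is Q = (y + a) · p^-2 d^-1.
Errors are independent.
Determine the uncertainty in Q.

8.02e-06

Let u = y + a = 460. δu = √(δy² + δa²) = √(324 + 0.0784) = 18.0, so δu/u = 0.0392.
Q is then a monomial in u, p, d:
δQ/Q = √((δu/u)² + (-2·δp/p)² + (-1·δd/d)²) = √(0.00153 + 0.000330 + 0.00449) = 0.0797
Q = 0.000101, so δQ = 0.0797 × 0.000101 = 8.02e-06.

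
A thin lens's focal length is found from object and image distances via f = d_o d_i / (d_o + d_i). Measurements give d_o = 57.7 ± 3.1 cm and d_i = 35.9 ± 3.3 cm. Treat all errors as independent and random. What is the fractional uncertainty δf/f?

0.0603

∂f/∂d_o = (d_i/(d_o+d_i))² = 0.147;  ∂f/∂d_i = (d_o/(d_o+d_i))² = 0.380
δf = √((∂f/∂d_o · δd_o)² + (∂f/∂d_i · δd_i)²) = √(0.208 + 1.57) = 1.33 cm
f = 22.1 cm, so δf/f = 1.33/22.1 = 0.0603.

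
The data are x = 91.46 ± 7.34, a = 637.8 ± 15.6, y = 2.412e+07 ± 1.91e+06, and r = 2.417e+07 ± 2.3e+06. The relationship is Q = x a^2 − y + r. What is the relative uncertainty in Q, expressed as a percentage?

Let p = x·a^2 = 3.72e+07. δp/p = √((1·δx/x)² + (2·δa/a)²) = √(0.00644 + 0.00239) = 0.0940, so δp = 3.5e+06.
Q = p − y + r: δQ = √(δp² + δy² + δr²) = √(1.22e+13 + 3.65e+12 + 5.29e+12) = 4.6e+06
Q = 3.725e+07, so δQ/Q = 4.6e+06/3.725e+07 = 0.123.

12.3%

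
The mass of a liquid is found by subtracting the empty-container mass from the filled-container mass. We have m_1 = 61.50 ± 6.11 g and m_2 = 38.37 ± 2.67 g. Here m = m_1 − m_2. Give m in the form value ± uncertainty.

23.13 ± 6.67 g

Absolute uncertainties add in quadrature for a linear combination:
  (δm_1)² = 37.3;  (δm_2)² = 7.13
δm = √(44.5) = 6.67 g
m = 23.13 g.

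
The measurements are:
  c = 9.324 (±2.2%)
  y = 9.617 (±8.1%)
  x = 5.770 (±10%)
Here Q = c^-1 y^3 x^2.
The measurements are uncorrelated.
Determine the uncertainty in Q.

1000

Since Q is a product/quotient, work with relative uncertainties:
  (-1·δc/c)² = (-1×0.0220)² = 0.000484;  (3·δy/y)² = (3×0.0810)² = 0.0590;  (2·δx/x)² = (2×0.100)² = 0.0400
δQ/Q = √(0.0995) = 0.315
Q = 3176, so δQ = 0.315 × 3176 = 1000.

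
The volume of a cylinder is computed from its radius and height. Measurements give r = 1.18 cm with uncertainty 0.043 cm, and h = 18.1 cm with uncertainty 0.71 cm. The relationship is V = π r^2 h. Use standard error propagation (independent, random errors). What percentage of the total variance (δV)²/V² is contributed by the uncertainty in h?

(δV/V)² = (2·δr/r)² + (1·δh/h)²
  r term: (2×0.0364)² = 0.00531
  h term: (1×0.0392)² = 0.00154
Total = 0.00685. Share from h = 0.00154/0.00685 = 0.225.

22.5%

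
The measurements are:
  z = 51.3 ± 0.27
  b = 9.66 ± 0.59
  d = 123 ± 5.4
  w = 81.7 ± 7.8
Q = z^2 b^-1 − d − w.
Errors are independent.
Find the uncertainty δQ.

Let p = z^2·b^-1 = 272. δp/p = √((2·δz/z)² + (-1·δb/b)²) = √(0.000111 + 0.00373) = 0.0620, so δp = 16.9.
Q = p − d − w: δQ = √(δp² + δd² + δw²) = √(285 + 29.2 + 60.8) = 19.4

19.4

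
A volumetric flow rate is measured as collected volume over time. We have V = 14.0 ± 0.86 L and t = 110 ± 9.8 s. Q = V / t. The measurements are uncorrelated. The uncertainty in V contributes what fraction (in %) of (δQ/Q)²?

32.2%

(δQ/Q)² = (1·δV/V)² + (-1·δt/t)²
  V term: (1×0.0614)² = 0.00377
  t term: (-1×0.0891)² = 0.00794
Total = 0.0117. Share from V = 0.00377/0.0117 = 0.322.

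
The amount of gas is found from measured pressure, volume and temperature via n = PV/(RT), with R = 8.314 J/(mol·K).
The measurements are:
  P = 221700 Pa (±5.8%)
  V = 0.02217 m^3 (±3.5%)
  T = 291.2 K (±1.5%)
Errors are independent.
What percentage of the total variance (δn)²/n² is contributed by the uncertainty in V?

25.4%

(δn/n)² = (1·δP/P)² + (1·δV/V)² + (-1·δT/T)²
  P term: (1×0.0580)² = 0.00336
  V term: (1×0.0350)² = 0.00123
  T term: (-1×0.0150)² = 0.000225
Total = 0.00481. Share from V = 0.00123/0.00481 = 0.254.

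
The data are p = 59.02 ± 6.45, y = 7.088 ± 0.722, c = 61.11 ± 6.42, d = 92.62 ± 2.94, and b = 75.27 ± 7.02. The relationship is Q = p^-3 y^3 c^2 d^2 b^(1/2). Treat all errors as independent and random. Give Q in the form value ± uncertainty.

(4.814 ± 2.41) × 10^5

Products/powers → add relative errors in quadrature, weighted by exponent:
  (-3·δp/p)² = (-3×0.109)² = 0.107;  (3·δy/y)² = (3×0.102)² = 0.0934;  (2·δc/c)² = (2×0.105)² = 0.0441;  (2·δd/d)² = (2×0.0317)² = 0.00403;  (½·δb/b)² = (0.5×0.0933)² = 0.00217
δQ/Q = √(0.251) = 0.501
Q = 481400, so δQ = 0.501 × 481400 = 2.41e+05.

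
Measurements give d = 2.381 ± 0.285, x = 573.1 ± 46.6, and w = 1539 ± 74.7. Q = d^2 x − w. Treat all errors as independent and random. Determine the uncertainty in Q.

825

Let p = d^2·x = 3249. δp/p = √((2·δd/d)² + (1·δx/x)²) = √(0.0573 + 0.00661) = 0.253, so δp = 821.
Q = p − w: δQ = √(δp² + δw²) = √(6.75e+05 + 5580) = 825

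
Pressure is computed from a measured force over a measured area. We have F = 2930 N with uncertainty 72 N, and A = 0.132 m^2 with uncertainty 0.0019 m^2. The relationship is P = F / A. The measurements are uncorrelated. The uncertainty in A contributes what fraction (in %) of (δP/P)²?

(δP/P)² = (1·δF/F)² + (-1·δA/A)²
  F term: (1×0.0246)² = 0.000604
  A term: (-1×0.0144)² = 0.000207
Total = 0.000811. Share from A = 0.000207/0.000811 = 0.255.

25.5%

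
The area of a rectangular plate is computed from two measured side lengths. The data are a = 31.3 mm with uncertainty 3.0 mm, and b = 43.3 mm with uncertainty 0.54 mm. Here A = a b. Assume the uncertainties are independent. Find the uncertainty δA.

Since A is a product/quotient, work with relative uncertainties:
  (1·δa/a)² = (1×0.0958)² = 0.00919;  (1·δb/b)² = (1×0.0125)² = 0.000156
δA/A = √(0.00934) = 0.0967
A = 1360 mm^2, so δA = 0.0967 × 1360 = 131 mm^2.

131 mm^2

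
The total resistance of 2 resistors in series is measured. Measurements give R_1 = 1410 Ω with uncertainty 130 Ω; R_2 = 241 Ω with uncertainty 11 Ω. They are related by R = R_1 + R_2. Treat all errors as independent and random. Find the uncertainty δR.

Each term contributes (cᵢ δxᵢ)² to (δR)²:
  (δR_1)² = 16900;  (δR_2)² = 121
δR = √(17000) = 130 Ω

130 Ω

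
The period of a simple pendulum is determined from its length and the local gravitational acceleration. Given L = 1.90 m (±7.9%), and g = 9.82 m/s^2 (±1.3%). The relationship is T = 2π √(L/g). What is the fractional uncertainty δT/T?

0.0400

Since T is a product/quotient, work with relative uncertainties:
  (½·δL/L)² = (0.5×0.0790)² = 0.00156;  (−½·δg/g)² = (-0.5×0.0130)² = 4.23e-05
δT/T = √(0.00160) = 0.0400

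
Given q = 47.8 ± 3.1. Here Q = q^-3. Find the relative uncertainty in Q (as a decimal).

Q ∝ q^-3, so δQ/Q = |-3| · δq/q = 3 × 0.0649 = 0.195.

0.195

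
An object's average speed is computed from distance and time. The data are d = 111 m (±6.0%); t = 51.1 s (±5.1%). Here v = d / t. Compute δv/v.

Products/powers → add relative errors in quadrature, weighted by exponent:
  (1·δd/d)² = (1×0.0600)² = 0.00360;  (-1·δt/t)² = (-1×0.0510)² = 0.00260
δv/v = √(0.00620) = 0.0787

0.0787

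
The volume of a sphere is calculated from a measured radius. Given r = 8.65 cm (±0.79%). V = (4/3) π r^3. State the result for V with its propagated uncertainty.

V ∝ r^3, so δV/V = |3| · δr/r = 3 × 0.00790 = 0.0237.
V = 2710 cm^3, so δV = 0.0237 × 2710 = 64.3 cm^3.

2710 ± 64.3 cm^3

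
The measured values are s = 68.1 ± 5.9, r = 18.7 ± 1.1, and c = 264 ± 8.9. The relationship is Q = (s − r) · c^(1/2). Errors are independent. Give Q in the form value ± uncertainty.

Let u = s − r = 49.4. δu = √(δs² + δr²) = √(34.8 + 1.21) = 6.00, so δu/u = 0.121.
Q is then a monomial in u, c:
δQ/Q = √((δu/u)² + (½·δc/c)²) = √(0.0148 + 0.000284) = 0.123
Q = 803, so δQ = 0.123 × 803 = 98.4.

803 ± 98.4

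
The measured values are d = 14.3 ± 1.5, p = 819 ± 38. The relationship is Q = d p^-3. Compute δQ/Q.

0.174

For a monomial Q ∝ d, p^-3, fractional errors add in quadrature:
  (1·δd/d)² = (1×0.105)² = 0.0110;  (-3·δp/p)² = (-3×0.0464)² = 0.0194
δQ/Q = √(0.0304) = 0.174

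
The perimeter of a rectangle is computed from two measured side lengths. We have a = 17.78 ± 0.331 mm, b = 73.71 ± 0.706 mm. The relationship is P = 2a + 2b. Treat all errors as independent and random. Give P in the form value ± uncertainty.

Absolute uncertainties add in quadrature for a linear combination:
  (2·δa)² = 0.438;  (2·δb)² = 1.99
δP = √(2.43) = 1.56 mm
P = 183.0 mm.

183.0 ± 1.56 mm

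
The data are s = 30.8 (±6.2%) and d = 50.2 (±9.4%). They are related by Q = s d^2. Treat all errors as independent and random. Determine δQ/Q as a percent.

Since Q is a product/quotient, work with relative uncertainties:
  (1·δs/s)² = (1×0.0620)² = 0.00384;  (2·δd/d)² = (2×0.0940)² = 0.0353
δQ/Q = √(0.0392) = 0.198

19.8%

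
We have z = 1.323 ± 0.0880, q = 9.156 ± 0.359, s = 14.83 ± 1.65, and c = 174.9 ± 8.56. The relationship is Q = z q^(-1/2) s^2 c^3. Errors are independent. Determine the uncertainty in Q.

1.42e+08

Each factor contributes (exponent × relative error)² to (δQ/Q)²:
  (1·δz/z)² = (1×0.0665)² = 0.00442;  (−½·δq/q)² = (-0.5×0.0392)² = 0.000384;  (2·δs/s)² = (2×0.111)² = 0.0495;  (3·δc/c)² = (3×0.0489)² = 0.0216
δQ/Q = √(0.0759) = 0.275
Q = 5.145e+08, so δQ = 0.275 × 5.145e+08 = 1.42e+08.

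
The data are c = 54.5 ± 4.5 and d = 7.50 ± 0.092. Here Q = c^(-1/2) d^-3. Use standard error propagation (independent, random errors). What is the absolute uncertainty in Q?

1.78e-05

Products/powers → add relative errors in quadrature, weighted by exponent:
  (−½·δc/c)² = (-0.5×0.0826)² = 0.00170;  (-3·δd/d)² = (-3×0.0123)² = 0.00135
δQ/Q = √(0.00306) = 0.0553
Q = 0.000321, so δQ = 0.0553 × 0.000321 = 1.78e-05.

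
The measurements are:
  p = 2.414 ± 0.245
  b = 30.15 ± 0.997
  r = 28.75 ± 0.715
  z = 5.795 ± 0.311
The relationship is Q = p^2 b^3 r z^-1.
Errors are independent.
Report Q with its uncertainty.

Relative error in a monomial: (δQ/Q)² = Σ (nᵢ · δxᵢ/xᵢ)².
  (2·δp/p)² = (2×0.101)² = 0.0412;  (3·δb/b)² = (3×0.0331)² = 0.00984;  (1·δr/r)² = (1×0.0249)² = 0.000618;  (-1·δz/z)² = (-1×0.0537)² = 0.00288
δQ/Q = √(0.0545) = 0.234
Q = 792400, so δQ = 0.234 × 792400 = 1.85e+05.

(7.924 ± 1.85) × 10^5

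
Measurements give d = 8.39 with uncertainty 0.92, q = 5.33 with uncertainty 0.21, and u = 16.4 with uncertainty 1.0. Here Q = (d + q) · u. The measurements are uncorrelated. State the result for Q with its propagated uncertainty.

Let w = d + q = 13.7. δw = √(δd² + δq²) = √(0.846 + 0.0441) = 0.944, so δw/w = 0.0688.
Q is then a monomial in w, u:
δQ/Q = √((δw/w)² + (1·δu/u)²) = √(0.00473 + 0.00372) = 0.0919
Q = 225, so δQ = 0.0919 × 225 = 20.7.

225 ± 20.7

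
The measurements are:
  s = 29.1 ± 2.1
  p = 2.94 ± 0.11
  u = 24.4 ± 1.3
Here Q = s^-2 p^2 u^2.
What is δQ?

Relative error in a monomial: (δQ/Q)² = Σ (nᵢ · δxᵢ/xᵢ)².
  (-2·δs/s)² = (-2×0.0722)² = 0.0208;  (2·δp/p)² = (2×0.0374)² = 0.00560;  (2·δu/u)² = (2×0.0533)² = 0.0114
δQ/Q = √(0.0378) = 0.194
Q = 6.08, so δQ = 0.194 × 6.08 = 1.18.

1.18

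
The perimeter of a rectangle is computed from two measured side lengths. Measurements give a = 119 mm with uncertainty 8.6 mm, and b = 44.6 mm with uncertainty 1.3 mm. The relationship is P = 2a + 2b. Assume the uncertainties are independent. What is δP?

P is a linear combination, so absolute uncertainties add in quadrature:
  (2·δa)² = 296;  (2·δb)² = 6.76
δP = √(303) = 17.4 mm

17.4 mm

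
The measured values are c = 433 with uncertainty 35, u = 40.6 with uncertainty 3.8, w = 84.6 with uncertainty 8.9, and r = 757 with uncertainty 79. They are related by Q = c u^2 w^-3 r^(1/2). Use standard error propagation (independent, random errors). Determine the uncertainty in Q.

Each factor contributes (exponent × relative error)² to (δQ/Q)²:
  (1·δc/c)² = (1×0.0808)² = 0.00653;  (2·δu/u)² = (2×0.0936)² = 0.0350;  (-3·δw/w)² = (-3×0.105)² = 0.0996;  (½·δr/r)² = (0.5×0.104)² = 0.00272
δQ/Q = √(0.144) = 0.379
Q = 32.4, so δQ = 0.379 × 32.4 = 12.3.

12.3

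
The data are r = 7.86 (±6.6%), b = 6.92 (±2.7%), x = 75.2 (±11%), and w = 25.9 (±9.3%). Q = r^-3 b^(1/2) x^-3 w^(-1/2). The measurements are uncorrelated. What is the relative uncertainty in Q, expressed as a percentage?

For a monomial Q ∝ r^-3, b^(1/2), x^-3, w^(-1/2), fractional errors add in quadrature:
  (-3·δr/r)² = (-3×0.0660)² = 0.0392;  (½·δb/b)² = (0.5×0.0270)² = 0.000182;  (-3·δx/x)² = (-3×0.110)² = 0.109;  (−½·δw/w)² = (-0.5×0.0930)² = 0.00216
δQ/Q = √(0.150) = 0.388

38.8%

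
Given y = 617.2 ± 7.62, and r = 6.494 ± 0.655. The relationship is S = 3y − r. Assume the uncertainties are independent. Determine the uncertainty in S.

22.9

Sums and differences: (δS)² = Σ (cᵢ δxᵢ)².
  (3·δy)² = 523;  (δr)² = 0.429
δS = √(523) = 22.9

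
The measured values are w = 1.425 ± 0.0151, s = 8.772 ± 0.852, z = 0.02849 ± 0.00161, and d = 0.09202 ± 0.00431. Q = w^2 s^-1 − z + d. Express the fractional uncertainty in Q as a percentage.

7.95%

Let p = w^2·s^-1 = 0.2315. δp/p = √((2·δw/w)² + (-1·δs/s)²) = √(0.000449 + 0.00943) = 0.0994, so δp = 0.0230.
Q = p − z + d: δQ = √(δp² + δz² + δd²) = √(0.000530 + 2.59e-06 + 1.86e-05) = 0.0235
Q = 0.2950, so δQ/Q = 0.0235/0.2950 = 0.0795.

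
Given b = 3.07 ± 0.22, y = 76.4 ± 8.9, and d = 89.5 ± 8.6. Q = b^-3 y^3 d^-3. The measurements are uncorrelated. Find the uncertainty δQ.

Each factor contributes (exponent × relative error)² to (δQ/Q)²:
  (-3·δb/b)² = (-3×0.0717)² = 0.0462;  (3·δy/y)² = (3×0.116)² = 0.122;  (-3·δd/d)² = (-3×0.0961)² = 0.0831
δQ/Q = √(0.251) = 0.501
Q = 0.0215, so δQ = 0.501 × 0.0215 = 0.0108.

0.0108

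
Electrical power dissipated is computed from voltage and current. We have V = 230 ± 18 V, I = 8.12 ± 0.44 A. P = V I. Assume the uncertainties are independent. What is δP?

178 W

Since P is a product/quotient, work with relative uncertainties:
  (1·δV/V)² = (1×0.0783)² = 0.00612;  (1·δI/I)² = (1×0.0542)² = 0.00294
δP/P = √(0.00906) = 0.0952
P = 1870 W, so δP = 0.0952 × 1870 = 178 W.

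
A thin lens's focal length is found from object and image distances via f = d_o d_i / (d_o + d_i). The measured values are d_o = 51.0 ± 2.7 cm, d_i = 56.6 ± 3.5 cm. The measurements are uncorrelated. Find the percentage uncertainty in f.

4.04%

∂f/∂d_o = (d_i/(d_o+d_i))² = 0.277;  ∂f/∂d_i = (d_o/(d_o+d_i))² = 0.225
δf = √((∂f/∂d_o · δd_o)² + (∂f/∂d_i · δd_i)²) = √(0.558 + 0.618) = 1.08 cm
f = 26.8 cm, so δf/f = 1.08/26.8 = 0.0404.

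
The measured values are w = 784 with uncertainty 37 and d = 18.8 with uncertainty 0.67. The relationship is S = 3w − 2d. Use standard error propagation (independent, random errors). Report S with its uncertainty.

2310 ± 111

S is a linear combination, so absolute uncertainties add in quadrature:
  (3·δw)² = 12300;  (2·δd)² = 1.80
δS = √(12300) = 111
S = 2310.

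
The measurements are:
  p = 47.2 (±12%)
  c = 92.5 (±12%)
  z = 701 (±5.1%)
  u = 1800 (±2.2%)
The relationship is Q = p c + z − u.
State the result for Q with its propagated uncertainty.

Let w = p·c = 4370. δw/w = √((1·δp/p)² + (1·δc/c)²) = √(0.0144 + 0.0144) = 0.170, so δw = 741.
Q = w + z − u: δQ = √(δw² + δz² + δu²) = √(5.49e+05 + 1280 + 1570) = 743
Q = 3270.

3270 ± 743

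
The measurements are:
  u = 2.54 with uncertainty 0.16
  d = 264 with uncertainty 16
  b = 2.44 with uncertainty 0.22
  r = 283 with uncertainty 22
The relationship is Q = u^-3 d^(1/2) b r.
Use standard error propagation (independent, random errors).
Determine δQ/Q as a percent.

Each factor contributes (exponent × relative error)² to (δQ/Q)²:
  (-3·δu/u)² = (-3×0.0630)² = 0.0357;  (½·δd/d)² = (0.5×0.0606)² = 0.000918;  (1·δb/b)² = (1×0.0902)² = 0.00813;  (1·δr/r)² = (1×0.0777)² = 0.00604
δQ/Q = √(0.0508) = 0.225

22.5%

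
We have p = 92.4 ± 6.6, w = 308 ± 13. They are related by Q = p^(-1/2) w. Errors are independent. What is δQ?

1.77

Products/powers → add relative errors in quadrature, weighted by exponent:
  (−½·δp/p)² = (-0.5×0.0714)² = 0.00128;  (1·δw/w)² = (1×0.0422)² = 0.00178
δQ/Q = √(0.00306) = 0.0553
Q = 32.0, so δQ = 0.0553 × 32.0 = 1.77.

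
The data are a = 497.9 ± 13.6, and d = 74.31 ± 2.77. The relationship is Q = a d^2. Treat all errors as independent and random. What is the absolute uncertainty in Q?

2.18e+05

Since Q is a product/quotient, work with relative uncertainties:
  (1·δa/a)² = (1×0.0273)² = 0.000746;  (2·δd/d)² = (2×0.0373)² = 0.00556
δQ/Q = √(0.00630) = 0.0794
Q = 2.749e+06, so δQ = 0.0794 × 2.749e+06 = 2.18e+05.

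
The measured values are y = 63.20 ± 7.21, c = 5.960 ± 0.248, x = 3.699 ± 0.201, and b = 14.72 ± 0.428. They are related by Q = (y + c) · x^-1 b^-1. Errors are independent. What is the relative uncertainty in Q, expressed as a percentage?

Let u = y + c = 69.16. δu = √(δy² + δc²) = √(52.0 + 0.0615) = 7.21, so δu/u = 0.104.
Q is then a monomial in u, x, b:
δQ/Q = √((δu/u)² + (-1·δx/x)² + (-1·δb/b)²) = √(0.0109 + 0.00295 + 0.000845) = 0.121

12.1%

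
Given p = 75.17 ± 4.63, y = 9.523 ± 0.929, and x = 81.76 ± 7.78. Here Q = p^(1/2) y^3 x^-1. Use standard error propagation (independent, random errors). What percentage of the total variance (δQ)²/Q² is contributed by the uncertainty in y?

(δQ/Q)² = (½·δp/p)² + (3·δy/y)² + (-1·δx/x)²
  p term: (0.5×0.0616)² = 0.000948
  y term: (3×0.0976)² = 0.0856
  x term: (-1×0.0952)² = 0.00905
Total = 0.0957. Share from y = 0.0856/0.0957 = 0.895.

89.5%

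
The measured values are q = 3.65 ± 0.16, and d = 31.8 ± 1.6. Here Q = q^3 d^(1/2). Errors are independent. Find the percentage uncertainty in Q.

13.4%

Each factor contributes (exponent × relative error)² to (δQ/Q)²:
  (3·δq/q)² = (3×0.0438)² = 0.0173;  (½·δd/d)² = (0.5×0.0503)² = 0.000633
δQ/Q = √(0.0179) = 0.134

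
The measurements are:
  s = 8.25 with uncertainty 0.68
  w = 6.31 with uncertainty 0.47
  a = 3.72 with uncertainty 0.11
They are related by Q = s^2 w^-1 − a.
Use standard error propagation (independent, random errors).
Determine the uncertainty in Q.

1.95

Let p = s^2·w^-1 = 10.8. δp/p = √((2·δs/s)² + (-1·δw/w)²) = √(0.0272 + 0.00555) = 0.181, so δp = 1.95.
Q = p − a: δQ = √(δp² + δa²) = √(3.81 + 0.0121) = 1.95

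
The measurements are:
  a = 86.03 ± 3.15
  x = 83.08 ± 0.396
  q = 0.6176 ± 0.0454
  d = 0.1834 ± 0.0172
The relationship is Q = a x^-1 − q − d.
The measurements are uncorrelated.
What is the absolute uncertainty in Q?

0.0618

Let p = a·x^-1 = 1.036. δp/p = √((1·δa/a)² + (-1·δx/x)²) = √(0.00134 + 2.27e-05) = 0.0369, so δp = 0.0382.
Q = p − q − d: δQ = √(δp² + δq² + δd²) = √(0.00146 + 0.00206 + 0.000296) = 0.0618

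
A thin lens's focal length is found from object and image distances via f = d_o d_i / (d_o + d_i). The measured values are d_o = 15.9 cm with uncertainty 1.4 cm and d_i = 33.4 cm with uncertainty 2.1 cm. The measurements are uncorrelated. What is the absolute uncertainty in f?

∂f/∂d_o = (d_i/(d_o+d_i))² = 0.459;  ∂f/∂d_i = (d_o/(d_o+d_i))² = 0.104
δf = √((∂f/∂d_o · δd_o)² + (∂f/∂d_i · δd_i)²) = √(0.413 + 0.0477) = 0.679 cm

0.679 cm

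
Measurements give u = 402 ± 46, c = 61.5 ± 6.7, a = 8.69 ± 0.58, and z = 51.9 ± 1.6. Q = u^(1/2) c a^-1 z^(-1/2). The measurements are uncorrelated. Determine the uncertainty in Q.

2.77

Q is a product of powers, so relative uncertainties combine in quadrature:
  (½·δu/u)² = (0.5×0.114)² = 0.00327;  (1·δc/c)² = (1×0.109)² = 0.0119;  (-1·δa/a)² = (-1×0.0667)² = 0.00445;  (−½·δz/z)² = (-0.5×0.0308)² = 0.000238
δQ/Q = √(0.0198) = 0.141
Q = 19.7, so δQ = 0.141 × 19.7 = 2.77.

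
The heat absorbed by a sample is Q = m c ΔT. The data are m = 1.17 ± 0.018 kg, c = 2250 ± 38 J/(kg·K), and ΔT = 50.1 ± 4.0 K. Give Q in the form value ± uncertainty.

(1.32 ± 0.110) × 10^5 J

Relative error in a monomial: (δQ/Q)² = Σ (nᵢ · δxᵢ/xᵢ)².
  (1·δm/m)² = (1×0.0154)² = 0.000237;  (1·δc/c)² = (1×0.0169)² = 0.000285;  (1·δΔT/ΔT)² = (1×0.0798)² = 0.00637
δQ/Q = √(0.00690) = 0.0830
Q = 1.32e+05 J, so δQ = 0.0830 × 1.32e+05 = 11000 J.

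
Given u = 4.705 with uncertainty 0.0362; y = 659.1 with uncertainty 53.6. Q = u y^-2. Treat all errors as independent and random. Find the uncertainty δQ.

Relative error in a monomial: (δQ/Q)² = Σ (nᵢ · δxᵢ/xᵢ)².
  (1·δu/u)² = (1×0.00769)² = 5.92e-05;  (-2·δy/y)² = (-2×0.0813)² = 0.0265
δQ/Q = √(0.0265) = 0.163
Q = 1.083e-05, so δQ = 0.163 × 1.083e-05 = 1.76e-06.

1.76e-06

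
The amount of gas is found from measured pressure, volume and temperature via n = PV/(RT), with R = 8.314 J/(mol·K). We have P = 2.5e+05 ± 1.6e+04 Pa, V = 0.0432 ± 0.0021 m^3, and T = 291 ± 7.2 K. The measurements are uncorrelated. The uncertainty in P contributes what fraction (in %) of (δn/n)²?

(δn/n)² = (1·δP/P)² + (1·δV/V)² + (-1·δT/T)²
  P term: (1×0.0640)² = 0.00410
  V term: (1×0.0486)² = 0.00236
  T term: (-1×0.0247)² = 0.000612
Total = 0.00707. Share from P = 0.00410/0.00707 = 0.579.

57.9%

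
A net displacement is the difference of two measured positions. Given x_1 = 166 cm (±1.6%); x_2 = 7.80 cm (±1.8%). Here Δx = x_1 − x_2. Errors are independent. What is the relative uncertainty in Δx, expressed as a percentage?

1.68%

Δx is a linear combination, so absolute uncertainties add in quadrature:
  (δx_1)² = 7.05;  (δx_2)² = 0.0197
δΔx = √(7.07) = 2.66 cm
Δx = 158 cm, so δΔx/Δx = 2.66/158 = 0.0168.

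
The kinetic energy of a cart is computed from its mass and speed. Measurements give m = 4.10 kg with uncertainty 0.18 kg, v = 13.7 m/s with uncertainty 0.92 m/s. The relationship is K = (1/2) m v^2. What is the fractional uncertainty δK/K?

Since K is a product/quotient, work with relative uncertainties:
  (1·δm/m)² = (1×0.0439)² = 0.00193;  (2·δv/v)² = (2×0.0672)² = 0.0180
δK/K = √(0.0200) = 0.141

0.141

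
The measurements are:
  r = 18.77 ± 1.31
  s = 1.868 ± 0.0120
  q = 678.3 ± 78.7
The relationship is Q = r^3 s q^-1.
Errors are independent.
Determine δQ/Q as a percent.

Relative error in a monomial: (δQ/Q)² = Σ (nᵢ · δxᵢ/xᵢ)².
  (3·δr/r)² = (3×0.0698)² = 0.0438;  (1·δs/s)² = (1×0.00642)² = 4.13e-05;  (-1·δq/q)² = (-1×0.116)² = 0.0135
δQ/Q = √(0.0573) = 0.239

23.9%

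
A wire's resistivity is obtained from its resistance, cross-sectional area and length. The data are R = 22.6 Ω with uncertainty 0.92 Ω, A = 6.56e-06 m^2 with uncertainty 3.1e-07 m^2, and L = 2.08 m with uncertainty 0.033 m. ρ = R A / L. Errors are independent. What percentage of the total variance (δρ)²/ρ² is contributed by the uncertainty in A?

(δρ/ρ)² = (1·δR/R)² + (1·δA/A)² + (-1·δL/L)²
  R term: (1×0.0407)² = 0.00166
  A term: (1×0.0473)² = 0.00223
  L term: (-1×0.0159)² = 0.000252
Total = 0.00414. Share from A = 0.00223/0.00414 = 0.539.

53.9%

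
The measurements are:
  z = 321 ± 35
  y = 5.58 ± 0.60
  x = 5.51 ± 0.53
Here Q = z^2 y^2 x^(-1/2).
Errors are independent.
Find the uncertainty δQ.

4.24e+05

Relative error in a monomial: (δQ/Q)² = Σ (nᵢ · δxᵢ/xᵢ)².
  (2·δz/z)² = (2×0.109)² = 0.0476;  (2·δy/y)² = (2×0.108)² = 0.0462;  (−½·δx/x)² = (-0.5×0.0962)² = 0.00231
δQ/Q = √(0.0961) = 0.310
Q = 1.37e+06, so δQ = 0.310 × 1.37e+06 = 4.24e+05.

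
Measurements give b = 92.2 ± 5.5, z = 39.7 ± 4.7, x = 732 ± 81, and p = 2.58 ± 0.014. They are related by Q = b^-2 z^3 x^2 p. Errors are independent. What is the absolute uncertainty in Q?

Relative error in a monomial: (δQ/Q)² = Σ (nᵢ · δxᵢ/xᵢ)².
  (-2·δb/b)² = (-2×0.0597)² = 0.0142;  (3·δz/z)² = (3×0.118)² = 0.126;  (2·δx/x)² = (2×0.111)² = 0.0490;  (1·δp/p)² = (1×0.00543)² = 2.94e-05
δQ/Q = √(0.189) = 0.435
Q = 1.02e+07, so δQ = 0.435 × 1.02e+07 = 4.43e+06.

4.43e+06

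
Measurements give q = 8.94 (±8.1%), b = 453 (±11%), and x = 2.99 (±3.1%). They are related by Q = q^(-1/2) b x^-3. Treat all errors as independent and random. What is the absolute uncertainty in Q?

Since Q is a product/quotient, work with relative uncertainties:
  (−½·δq/q)² = (-0.5×0.0810)² = 0.00164;  (1·δb/b)² = (1×0.110)² = 0.0121;  (-3·δx/x)² = (-3×0.0310)² = 0.00865
δQ/Q = √(0.0224) = 0.150
Q = 5.67, so δQ = 0.150 × 5.67 = 0.848.

0.848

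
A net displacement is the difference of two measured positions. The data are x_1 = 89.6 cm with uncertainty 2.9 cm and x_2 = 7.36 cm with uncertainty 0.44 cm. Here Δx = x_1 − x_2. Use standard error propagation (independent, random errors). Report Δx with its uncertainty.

82.2 ± 2.93 cm

Δx is a linear combination, so absolute uncertainties add in quadrature:
  (δx_1)² = 8.41;  (δx_2)² = 0.194
δΔx = √(8.60) = 2.93 cm
Δx = 82.2 cm.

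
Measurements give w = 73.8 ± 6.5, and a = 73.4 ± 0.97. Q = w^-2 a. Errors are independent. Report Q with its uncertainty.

Products/powers → add relative errors in quadrature, weighted by exponent:
  (-2·δw/w)² = (-2×0.0881)² = 0.0310;  (1·δa/a)² = (1×0.0132)² = 0.000175
δQ/Q = √(0.0312) = 0.177
Q = 0.0135, so δQ = 0.177 × 0.0135 = 0.00238.

0.0135 ± 0.00238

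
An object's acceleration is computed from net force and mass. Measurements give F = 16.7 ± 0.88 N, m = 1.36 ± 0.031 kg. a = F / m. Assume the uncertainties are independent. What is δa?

Relative error in a monomial: (δa/a)² = Σ (nᵢ · δxᵢ/xᵢ)².
  (1·δF/F)² = (1×0.0527)² = 0.00278;  (-1·δm/m)² = (-1×0.0228)² = 0.000520
δa/a = √(0.00330) = 0.0574
a = 12.3 m/s^2, so δa = 0.0574 × 12.3 = 0.705 m/s^2.

0.705 m/s^2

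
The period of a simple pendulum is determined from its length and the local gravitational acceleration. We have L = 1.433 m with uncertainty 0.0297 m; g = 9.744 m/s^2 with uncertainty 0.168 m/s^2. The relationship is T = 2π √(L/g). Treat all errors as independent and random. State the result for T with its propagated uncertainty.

Products/powers → add relative errors in quadrature, weighted by exponent:
  (½·δL/L)² = (0.5×0.0207)² = 0.000107;  (−½·δg/g)² = (-0.5×0.0172)² = 7.43e-05
δT/T = √(0.000182) = 0.0135
T = 2.410 s, so δT = 0.0135 × 2.410 = 0.0325 s.

2.410 ± 0.0325 s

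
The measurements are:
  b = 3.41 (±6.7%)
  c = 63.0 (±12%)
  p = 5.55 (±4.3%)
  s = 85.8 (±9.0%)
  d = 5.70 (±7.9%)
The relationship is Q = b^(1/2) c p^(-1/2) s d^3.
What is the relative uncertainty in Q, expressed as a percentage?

28.3%

Relative error in a monomial: (δQ/Q)² = Σ (nᵢ · δxᵢ/xᵢ)².
  (½·δb/b)² = (0.5×0.0670)² = 0.00112;  (1·δc/c)² = (1×0.120)² = 0.0144;  (−½·δp/p)² = (-0.5×0.0430)² = 0.000462;  (1·δs/s)² = (1×0.0900)² = 0.00810;  (3·δd/d)² = (3×0.0790)² = 0.0562
δQ/Q = √(0.0803) = 0.283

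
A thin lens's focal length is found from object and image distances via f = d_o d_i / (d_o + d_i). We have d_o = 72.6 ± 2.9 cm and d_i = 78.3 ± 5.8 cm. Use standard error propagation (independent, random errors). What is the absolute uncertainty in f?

1.55 cm

∂f/∂d_o = (d_i/(d_o+d_i))² = 0.269;  ∂f/∂d_i = (d_o/(d_o+d_i))² = 0.231
δf = √((∂f/∂d_o · δd_o)² + (∂f/∂d_i · δd_i)²) = √(0.610 + 1.80) = 1.55 cm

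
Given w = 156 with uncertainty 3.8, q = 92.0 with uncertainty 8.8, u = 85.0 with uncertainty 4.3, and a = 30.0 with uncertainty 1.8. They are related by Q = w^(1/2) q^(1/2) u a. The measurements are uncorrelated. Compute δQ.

28300

Since Q is a product/quotient, work with relative uncertainties:
  (½·δw/w)² = (0.5×0.0244)² = 0.000148;  (½·δq/q)² = (0.5×0.0957)² = 0.00229;  (1·δu/u)² = (1×0.0506)² = 0.00256;  (1·δa/a)² = (1×0.0600)² = 0.00360
δQ/Q = √(0.00859) = 0.0927
Q = 3.05e+05, so δQ = 0.0927 × 3.05e+05 = 28300.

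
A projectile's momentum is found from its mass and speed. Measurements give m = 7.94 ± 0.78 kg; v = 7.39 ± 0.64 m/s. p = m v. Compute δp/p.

0.131

p is a product of powers, so relative uncertainties combine in quadrature:
  (1·δm/m)² = (1×0.0982)² = 0.00965;  (1·δv/v)² = (1×0.0866)² = 0.00750
δp/p = √(0.0172) = 0.131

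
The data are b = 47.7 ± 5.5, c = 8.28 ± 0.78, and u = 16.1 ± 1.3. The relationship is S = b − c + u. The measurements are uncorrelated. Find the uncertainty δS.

Absolute uncertainties add in quadrature for a linear combination:
  (δb)² = 30.2;  (δc)² = 0.608;  (δu)² = 1.69
δS = √(32.5) = 5.71

5.71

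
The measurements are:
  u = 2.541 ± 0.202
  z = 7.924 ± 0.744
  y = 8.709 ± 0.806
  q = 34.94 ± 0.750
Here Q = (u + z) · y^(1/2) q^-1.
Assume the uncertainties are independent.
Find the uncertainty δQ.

Let w = u + z = 10.46. δw = √(δu² + δz²) = √(0.0408 + 0.554) = 0.771, so δw/w = 0.0737.
Q is then a monomial in w, y, q:
δQ/Q = √((δw/w)² + (½·δy/y)² + (-1·δq/q)²) = √(0.00543 + 0.00214 + 0.000461) = 0.0896
Q = 0.8839, so δQ = 0.0896 × 0.8839 = 0.0792.

0.0792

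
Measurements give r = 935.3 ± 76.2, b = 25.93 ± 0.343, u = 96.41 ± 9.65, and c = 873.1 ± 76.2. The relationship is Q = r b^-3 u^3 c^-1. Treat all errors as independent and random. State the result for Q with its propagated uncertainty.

Since Q is a product/quotient, work with relative uncertainties:
  (1·δr/r)² = (1×0.0815)² = 0.00664;  (-3·δb/b)² = (-3×0.0132)² = 0.00157;  (3·δu/u)² = (3×0.100)² = 0.0902;  (-1·δc/c)² = (-1×0.0873)² = 0.00762
δQ/Q = √(0.106) = 0.326
Q = 55.06, so δQ = 0.326 × 55.06 = 17.9.

55.06 ± 17.9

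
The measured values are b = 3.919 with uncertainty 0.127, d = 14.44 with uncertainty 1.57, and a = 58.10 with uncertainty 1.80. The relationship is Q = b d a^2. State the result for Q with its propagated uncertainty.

191000 ± 24700

Products/powers → add relative errors in quadrature, weighted by exponent:
  (1·δb/b)² = (1×0.0324)² = 0.00105;  (1·δd/d)² = (1×0.109)² = 0.0118;  (2·δa/a)² = (2×0.0310)² = 0.00384
δQ/Q = √(0.0167) = 0.129
Q = 191000, so δQ = 0.129 × 191000 = 24700.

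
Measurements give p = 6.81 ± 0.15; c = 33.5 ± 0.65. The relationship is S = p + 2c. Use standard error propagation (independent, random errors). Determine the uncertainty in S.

Sums and differences: (δS)² = Σ (cᵢ δxᵢ)².
  (δp)² = 0.0225;  (2·δc)² = 1.69
δS = √(1.71) = 1.31

1.31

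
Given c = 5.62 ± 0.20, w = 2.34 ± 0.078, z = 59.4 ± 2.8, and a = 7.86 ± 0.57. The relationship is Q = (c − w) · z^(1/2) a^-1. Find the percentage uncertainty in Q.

Let u = c − w = 3.28. δu = √(δc² + δw²) = √(0.0400 + 0.00608) = 0.215, so δu/u = 0.0654.
Q is then a monomial in u, z, a:
δQ/Q = √((δu/u)² + (½·δz/z)² + (-1·δa/a)²) = √(0.00428 + 0.000555 + 0.00526) = 0.100

10.0%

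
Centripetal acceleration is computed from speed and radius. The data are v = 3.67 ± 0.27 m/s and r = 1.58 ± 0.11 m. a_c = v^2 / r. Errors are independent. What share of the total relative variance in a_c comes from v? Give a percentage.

81.7%

(δa_c/a_c)² = (2·δv/v)² + (-1·δr/r)²
  v term: (2×0.0736)² = 0.0216
  r term: (-1×0.0696)² = 0.00485
Total = 0.0265. Share from v = 0.0216/0.0265 = 0.817.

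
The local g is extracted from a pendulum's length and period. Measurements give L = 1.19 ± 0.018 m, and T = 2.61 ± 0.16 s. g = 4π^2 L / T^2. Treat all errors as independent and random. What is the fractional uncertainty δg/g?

0.124

Each factor contributes (exponent × relative error)² to (δg/g)²:
  (1·δL/L)² = (1×0.0151)² = 0.000229;  (-2·δT/T)² = (-2×0.0613)² = 0.0150
δg/g = √(0.0153) = 0.124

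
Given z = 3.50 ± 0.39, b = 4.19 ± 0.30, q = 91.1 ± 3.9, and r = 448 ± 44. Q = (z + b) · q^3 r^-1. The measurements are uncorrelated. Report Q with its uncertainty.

13000 ± 2260

Let u = z + b = 7.69. δu = √(δz² + δb²) = √(0.152 + 0.0900) = 0.492, so δu/u = 0.0640.
Q is then a monomial in u, q, r:
δQ/Q = √((δu/u)² + (3·δq/q)² + (-1·δr/r)²) = √(0.00409 + 0.0165 + 0.00965) = 0.174
Q = 13000, so δQ = 0.174 × 13000 = 2260.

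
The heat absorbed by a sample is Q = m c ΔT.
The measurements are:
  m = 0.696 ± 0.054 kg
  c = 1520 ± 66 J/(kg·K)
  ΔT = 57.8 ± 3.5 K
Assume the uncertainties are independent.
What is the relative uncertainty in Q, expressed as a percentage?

10.8%

Q is a product of powers, so relative uncertainties combine in quadrature:
  (1·δm/m)² = (1×0.0776)² = 0.00602;  (1·δc/c)² = (1×0.0434)² = 0.00189;  (1·δΔT/ΔT)² = (1×0.0606)² = 0.00367
δQ/Q = √(0.0116) = 0.108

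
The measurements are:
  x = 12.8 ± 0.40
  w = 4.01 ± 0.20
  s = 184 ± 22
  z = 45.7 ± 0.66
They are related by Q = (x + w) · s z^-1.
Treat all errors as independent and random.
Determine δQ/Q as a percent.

Let u = x + w = 16.8. δu = √(δx² + δw²) = √(0.160 + 0.0400) = 0.447, so δu/u = 0.0266.
Q is then a monomial in u, s, z:
δQ/Q = √((δu/u)² + (1·δs/s)² + (-1·δz/z)²) = √(0.000708 + 0.0143 + 0.000209) = 0.123

12.3%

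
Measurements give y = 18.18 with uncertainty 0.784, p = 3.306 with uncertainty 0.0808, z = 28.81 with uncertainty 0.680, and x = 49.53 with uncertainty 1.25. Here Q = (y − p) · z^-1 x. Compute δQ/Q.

Let u = y − p = 14.87. δu = √(δy² + δp²) = √(0.615 + 0.00653) = 0.788, so δu/u = 0.0530.
Q is then a monomial in u, z, x:
δQ/Q = √((δu/u)² + (-1·δz/z)² + (1·δx/x)²) = √(0.00281 + 0.000557 + 0.000637) = 0.0633

0.0633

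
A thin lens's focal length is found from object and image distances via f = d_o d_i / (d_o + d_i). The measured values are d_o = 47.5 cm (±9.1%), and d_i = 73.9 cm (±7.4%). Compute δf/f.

0.0625

∂f/∂d_o = (d_i/(d_o+d_i))² = 0.371;  ∂f/∂d_i = (d_o/(d_o+d_i))² = 0.153
δf = √((∂f/∂d_o · δd_o)² + (∂f/∂d_i · δd_i)²) = √(2.57 + 0.701) = 1.81 cm
f = 28.9 cm, so δf/f = 1.81/28.9 = 0.0625.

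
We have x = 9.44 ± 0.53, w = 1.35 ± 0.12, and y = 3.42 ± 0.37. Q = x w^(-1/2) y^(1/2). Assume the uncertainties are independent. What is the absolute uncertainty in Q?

Relative error in a monomial: (δQ/Q)² = Σ (nᵢ · δxᵢ/xᵢ)².
  (1·δx/x)² = (1×0.0561)² = 0.00315;  (−½·δw/w)² = (-0.5×0.0889)² = 0.00198;  (½·δy/y)² = (0.5×0.108)² = 0.00293
δQ/Q = √(0.00805) = 0.0897
Q = 15.0, so δQ = 0.0897 × 15.0 = 1.35.

1.35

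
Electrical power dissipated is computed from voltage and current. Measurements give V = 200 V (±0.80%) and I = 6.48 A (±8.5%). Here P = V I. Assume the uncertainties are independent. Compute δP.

Products/powers → add relative errors in quadrature, weighted by exponent:
  (1·δV/V)² = (1×0.00800)² = 6.4e-05;  (1·δI/I)² = (1×0.0850)² = 0.00723
δP/P = √(0.00729) = 0.0854
P = 1300 W, so δP = 0.0854 × 1300 = 111 W.

111 W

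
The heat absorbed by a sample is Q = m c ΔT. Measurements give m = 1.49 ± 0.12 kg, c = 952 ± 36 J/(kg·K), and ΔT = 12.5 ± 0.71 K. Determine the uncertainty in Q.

Products/powers → add relative errors in quadrature, weighted by exponent:
  (1·δm/m)² = (1×0.0805)² = 0.00649;  (1·δc/c)² = (1×0.0378)² = 0.00143;  (1·δΔT/ΔT)² = (1×0.0568)² = 0.00323
δQ/Q = √(0.0111) = 0.106
Q = 17700 J, so δQ = 0.106 × 17700 = 1870 J.

1870 J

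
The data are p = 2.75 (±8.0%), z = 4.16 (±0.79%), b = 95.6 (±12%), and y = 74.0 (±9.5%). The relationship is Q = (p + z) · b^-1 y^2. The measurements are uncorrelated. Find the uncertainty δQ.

Let u = p + z = 6.91. δu = √(δp² + δz²) = √(0.0484 + 0.00108) = 0.222, so δu/u = 0.0322.
Q is then a monomial in u, b, y:
δQ/Q = √((δu/u)² + (-1·δb/b)² + (2·δy/y)²) = √(0.00104 + 0.0144 + 0.0361) = 0.227
Q = 396, so δQ = 0.227 × 396 = 89.9.

89.9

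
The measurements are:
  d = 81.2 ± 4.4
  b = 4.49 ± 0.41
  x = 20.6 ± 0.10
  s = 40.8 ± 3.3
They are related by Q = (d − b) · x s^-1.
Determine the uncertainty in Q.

3.85

Let u = d − b = 76.7. δu = √(δd² + δb²) = √(19.4 + 0.168) = 4.42, so δu/u = 0.0576.
Q is then a monomial in u, x, s:
δQ/Q = √((δu/u)² + (1·δx/x)² + (-1·δs/s)²) = √(0.00332 + 2.36e-05 + 0.00654) = 0.0994
Q = 38.7, so δQ = 0.0994 × 38.7 = 3.85.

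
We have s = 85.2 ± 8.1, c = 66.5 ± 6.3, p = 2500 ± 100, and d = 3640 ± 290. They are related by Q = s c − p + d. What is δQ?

820

Let w = s·c = 5670. δw/w = √((1·δs/s)² + (1·δc/c)²) = √(0.00904 + 0.00898) = 0.134, so δw = 760.
Q = w − p + d: δQ = √(δw² + δp² + δd²) = √(5.78e+05 + 10000 + 84100) = 820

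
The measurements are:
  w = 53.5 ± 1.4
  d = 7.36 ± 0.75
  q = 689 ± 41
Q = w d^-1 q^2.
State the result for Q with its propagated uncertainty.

(3.45 ± 0.548) × 10^6

Each factor contributes (exponent × relative error)² to (δQ/Q)²:
  (1·δw/w)² = (1×0.0262)² = 0.000685;  (-1·δd/d)² = (-1×0.102)² = 0.0104;  (2·δq/q)² = (2×0.0595)² = 0.0142
δQ/Q = √(0.0252) = 0.159
Q = 3.45e+06, so δQ = 0.159 × 3.45e+06 = 5.48e+05.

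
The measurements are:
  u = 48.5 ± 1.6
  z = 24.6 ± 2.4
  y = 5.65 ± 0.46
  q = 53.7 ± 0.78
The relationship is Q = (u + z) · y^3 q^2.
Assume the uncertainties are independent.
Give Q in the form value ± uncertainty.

Let w = u + z = 73.1. δw = √(δu² + δz²) = √(2.56 + 5.76) = 2.88, so δw/w = 0.0395.
Q is then a monomial in w, y, q:
δQ/Q = √((δw/w)² + (3·δy/y)² + (2·δq/q)²) = √(0.00156 + 0.0597 + 0.000844) = 0.249
Q = 3.8e+07, so δQ = 0.249 × 3.8e+07 = 9.47e+06.

(3.80 ± 0.947) × 10^7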